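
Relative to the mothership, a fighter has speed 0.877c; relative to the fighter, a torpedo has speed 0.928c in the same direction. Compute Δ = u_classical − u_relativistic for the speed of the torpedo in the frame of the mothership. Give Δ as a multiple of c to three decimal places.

Galilean: u_cl = 0.928 + 0.877 = 1.8050.
Relativistic: u_rel = (0.928 + 0.877) / (1 + 0.928·0.877) = 1.8050/1.8139 = 0.9951.
Δ = 1.8050 − 0.9951 = 0.8099.
(The classical prediction exceeds c; the relativistic result does not.)

Δ = 0.810c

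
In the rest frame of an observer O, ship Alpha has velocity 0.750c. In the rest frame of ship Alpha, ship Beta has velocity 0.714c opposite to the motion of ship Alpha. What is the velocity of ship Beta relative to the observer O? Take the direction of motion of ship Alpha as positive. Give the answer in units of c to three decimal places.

With v = 0.750 and u' = -0.714 (in units of c),
u = (u' + v)/(1 + u'v/c²):
u = (-0.714 + 0.750) / (1 + (-0.714)·0.750) = 0.0360/0.4645 = 0.0775

+0.078c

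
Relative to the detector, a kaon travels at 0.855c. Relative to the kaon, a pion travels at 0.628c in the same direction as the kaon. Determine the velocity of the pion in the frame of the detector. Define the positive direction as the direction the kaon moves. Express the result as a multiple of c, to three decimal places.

0.965c

With v = 0.855 and u' = 0.628 (in units of c),
u = (u' + v)/(1 + u'v/c²):
u = (0.628 + 0.855) / (1 + 0.628·0.855) = 1.4830/1.5369 = 0.9649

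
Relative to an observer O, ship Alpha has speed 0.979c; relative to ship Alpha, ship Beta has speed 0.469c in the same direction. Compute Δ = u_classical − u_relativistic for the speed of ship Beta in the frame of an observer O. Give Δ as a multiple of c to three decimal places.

Δ = 0.456c

Galilean: u_cl = 0.469 + 0.979 = 1.4480.
Relativistic: u_rel = (0.469 + 0.979) / (1 + 0.469·0.979) = 1.4480/1.4592 = 0.9924.
Δ = 1.4480 − 0.9924 = 0.4556.
(The classical prediction exceeds c; the relativistic result does not.)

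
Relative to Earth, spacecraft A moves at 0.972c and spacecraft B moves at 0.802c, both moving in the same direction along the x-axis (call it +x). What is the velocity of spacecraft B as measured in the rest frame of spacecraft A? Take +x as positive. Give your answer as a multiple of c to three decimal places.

-0.771c

β_A = 0.972, β_B = 0.802.
Transform to A's frame with the inverse velocity-addition law: u' = (u − v)/(1 − uv/c²), taking u = β_B and v = β_A.
u' = (0.802 − 0.972) / (1 − (0.972)(0.802)) = -0.1700/0.2205 = -0.7711.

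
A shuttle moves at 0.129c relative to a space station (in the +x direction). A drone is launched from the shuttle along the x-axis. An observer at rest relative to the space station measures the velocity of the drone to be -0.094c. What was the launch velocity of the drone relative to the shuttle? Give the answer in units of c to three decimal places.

Invert the composition law: u' = (u − v)/(1 − uv/c²).
u' = (-0.094 − 0.129) / (1 − (-0.094)(0.129)) = -0.2230/1.0121 = -0.2203.

-0.220c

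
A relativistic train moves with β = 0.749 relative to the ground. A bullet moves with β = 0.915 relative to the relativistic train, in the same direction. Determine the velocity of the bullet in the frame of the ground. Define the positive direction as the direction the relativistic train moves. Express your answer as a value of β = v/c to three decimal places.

β = 0.987

With v = 0.749 and u' = 0.915 (in units of c),
u = (u' + v)/(1 + u'v/c²):
u = (0.915 + 0.749) / (1 + 0.915·0.749) = 1.6640/1.6853 = 0.9873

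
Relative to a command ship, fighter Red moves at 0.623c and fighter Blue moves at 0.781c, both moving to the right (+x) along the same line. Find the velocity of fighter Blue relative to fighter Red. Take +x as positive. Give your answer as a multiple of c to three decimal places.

+0.308c

β_A = 0.623, β_B = 0.781.
Transform to A's frame with the inverse velocity-addition law: u' = (u − v)/(1 − uv/c²), taking u = β_B and v = β_A.
u' = (0.781 − 0.623) / (1 − (0.623)(0.781)) = 0.1580/0.5134 = 0.3077.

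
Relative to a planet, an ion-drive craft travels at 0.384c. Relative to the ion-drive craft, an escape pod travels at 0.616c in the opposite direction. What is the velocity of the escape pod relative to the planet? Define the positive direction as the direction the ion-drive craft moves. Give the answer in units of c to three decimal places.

With v = 0.384 and u' = -0.616 (in units of c),
u = (u' + v)/(1 + u'v/c²):
u = (-0.616 + 0.384) / (1 + (-0.616)·0.384) = -0.2320/0.7635 = -0.3039
(Galilean addition would give -0.232c.)

-0.304c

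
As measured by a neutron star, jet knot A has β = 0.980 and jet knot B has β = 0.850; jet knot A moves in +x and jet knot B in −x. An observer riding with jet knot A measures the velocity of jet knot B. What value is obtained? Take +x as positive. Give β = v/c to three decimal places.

β_A = 0.980, β_B = -0.850.
Transform to A's frame with the inverse velocity-addition law: u' = (u − v)/(1 − uv/c²), taking u = β_B and v = β_A.
u' = (-0.850 − 0.980) / (1 − (0.980)(-0.850)) = -1.8300/1.8330 = -0.9984.

β = -0.998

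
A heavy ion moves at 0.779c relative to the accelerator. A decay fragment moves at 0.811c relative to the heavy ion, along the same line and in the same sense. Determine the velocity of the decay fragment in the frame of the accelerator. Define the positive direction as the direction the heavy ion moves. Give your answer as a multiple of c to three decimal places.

0.974c

With v = 0.779 and u' = 0.811 (in units of c),
u = (u' + v)/(1 + u'v/c²):
u = (0.811 + 0.779) / (1 + 0.811·0.779) = 1.5900/1.6318 = 0.9744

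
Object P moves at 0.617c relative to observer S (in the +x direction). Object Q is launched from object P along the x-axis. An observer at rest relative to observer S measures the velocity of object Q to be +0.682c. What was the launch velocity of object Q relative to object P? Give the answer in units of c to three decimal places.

Invert the composition law: u' = (u − v)/(1 − uv/c²).
u' = (0.682 − 0.617) / (1 − (0.682)(0.617)) = 0.0650/0.5792 = 0.1122.

+0.112c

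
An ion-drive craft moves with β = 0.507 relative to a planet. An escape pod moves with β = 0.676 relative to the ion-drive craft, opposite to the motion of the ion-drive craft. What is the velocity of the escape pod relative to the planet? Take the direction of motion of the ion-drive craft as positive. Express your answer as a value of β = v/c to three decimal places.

With v = 0.507 and u' = -0.676 (in units of c),
u = (u' + v)/(1 + u'v/c²):
u = (-0.676 + 0.507) / (1 + (-0.676)·0.507) = -0.1690/0.6573 = -0.2571

β = -0.257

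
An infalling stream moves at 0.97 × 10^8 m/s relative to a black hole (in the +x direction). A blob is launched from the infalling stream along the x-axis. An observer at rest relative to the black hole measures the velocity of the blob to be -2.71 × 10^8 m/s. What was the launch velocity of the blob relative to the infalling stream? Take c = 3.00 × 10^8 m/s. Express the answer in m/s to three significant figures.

-2.85 × 10^8 m/s

v = 0.323c, u = -0.903c.
Invert the composition law: u' = (u − v)/(1 − uv/c²).
u' = (-0.903 − 0.323) / (1 − (-0.903)(0.323)) = -1.2267/1.2921 = -0.9494.
u' = -0.9494 × 3.00 × 10^8 m/s.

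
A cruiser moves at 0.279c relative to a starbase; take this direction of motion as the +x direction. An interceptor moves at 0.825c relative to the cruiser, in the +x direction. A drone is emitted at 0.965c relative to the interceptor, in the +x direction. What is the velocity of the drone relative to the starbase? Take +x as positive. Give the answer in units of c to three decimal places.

0.998c

Apply u = (u' + v)/(1 + u'v/c²) successively, working outward toward the starbase.
Start: velocity of the cruiser relative to the starbase = 0.2790c.
Compose with the interceptor (u' = 0.825 in the cruiser frame): u_1 = (0.825 + 0.279) / (1 + 0.825·0.279) = 1.1040/1.2302 = 0.8974.
Compose with the drone (u' = 0.965 in the interceptor frame): u_2 = (0.965 + 0.897) / (1 + 0.965·0.897) = 1.8624/1.8660 = 0.9981.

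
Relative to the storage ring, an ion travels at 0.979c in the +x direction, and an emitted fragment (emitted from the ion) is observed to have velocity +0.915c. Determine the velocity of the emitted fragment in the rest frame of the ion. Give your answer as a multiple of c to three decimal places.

Invert the composition law: u' = (u − v)/(1 − uv/c²).
u' = (0.915 − 0.979) / (1 − (0.915)(0.979)) = -0.0640/0.1042 = -0.6141.

-0.614c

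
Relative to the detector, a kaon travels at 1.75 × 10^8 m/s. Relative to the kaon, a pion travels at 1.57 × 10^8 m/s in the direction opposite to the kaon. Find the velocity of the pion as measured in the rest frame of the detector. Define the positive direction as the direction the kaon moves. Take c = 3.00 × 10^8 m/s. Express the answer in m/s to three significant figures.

+2.59 × 10^7 m/s

In units of c (dividing by 3.00 × 10^8 m/s): v = 0.583, u' = -0.523.
u = (u' + v)/(1 + u'v/c²):
u = (-0.523 + 0.583) / (1 + (-0.523)·0.583) = 0.0600/0.6947 = 0.0864
Converting back: u = 0.0864 × 3.00 × 10^8 m/s.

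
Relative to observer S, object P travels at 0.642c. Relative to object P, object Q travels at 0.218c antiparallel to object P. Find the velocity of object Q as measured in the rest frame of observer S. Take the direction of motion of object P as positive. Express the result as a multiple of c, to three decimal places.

+0.493c

With v = 0.642 and u' = -0.218 (in units of c),
u = (u' + v)/(1 + u'v/c²):
u = (-0.218 + 0.642) / (1 + (-0.218)·0.642) = 0.4240/0.8600 = 0.4930
(Galilean addition would give +0.424c.)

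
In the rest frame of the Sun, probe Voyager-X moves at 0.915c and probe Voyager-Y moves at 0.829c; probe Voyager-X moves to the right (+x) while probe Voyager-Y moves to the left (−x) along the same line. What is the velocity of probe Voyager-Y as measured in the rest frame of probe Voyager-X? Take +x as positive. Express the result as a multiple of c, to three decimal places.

-0.992c

β_A = 0.915, β_B = -0.829.
Transform to A's frame with the inverse velocity-addition law: u' = (u − v)/(1 − uv/c²), taking u = β_B and v = β_A.
u' = (-0.829 − 0.915) / (1 − (0.915)(-0.829)) = -1.7440/1.7585 = -0.9917.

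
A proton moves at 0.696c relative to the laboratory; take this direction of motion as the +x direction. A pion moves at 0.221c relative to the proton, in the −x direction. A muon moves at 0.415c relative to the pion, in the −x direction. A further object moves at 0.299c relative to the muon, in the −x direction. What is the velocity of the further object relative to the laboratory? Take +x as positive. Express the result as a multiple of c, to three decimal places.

-0.115c

Apply u = (u' + v)/(1 + u'v/c²) successively, working outward toward the laboratory.
Start: velocity of the proton relative to the laboratory = 0.6960c.
Compose with the pion (u' = -0.221 in the proton frame): u_1 = (-0.221 + 0.696) / (1 + (-0.221)·0.696) = 0.4750/0.8462 = 0.5613.
Compose with the muon (u' = -0.415 in the pion frame): u_2 = (-0.415 + 0.561) / (1 + (-0.415)·0.561) = 0.1463/0.7670 = 0.1908.
Compose with the further object (u' = -0.299 in the muon frame): u_3 = (-0.299 + 0.191) / (1 + (-0.299)·0.191) = -0.1082/0.9430 = -0.1148.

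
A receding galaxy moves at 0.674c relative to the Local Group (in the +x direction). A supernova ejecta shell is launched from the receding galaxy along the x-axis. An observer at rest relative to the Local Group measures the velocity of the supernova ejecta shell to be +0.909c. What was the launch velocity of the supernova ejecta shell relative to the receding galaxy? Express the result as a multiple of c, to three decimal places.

+0.607c

Invert the composition law: u' = (u − v)/(1 − uv/c²).
u' = (0.909 − 0.674) / (1 − (0.909)(0.674)) = 0.2350/0.3873 = 0.6067.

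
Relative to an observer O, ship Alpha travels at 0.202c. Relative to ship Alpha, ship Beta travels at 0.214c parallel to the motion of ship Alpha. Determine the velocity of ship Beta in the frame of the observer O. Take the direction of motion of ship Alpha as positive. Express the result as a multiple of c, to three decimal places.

0.399c

With v = 0.202 and u' = 0.214 (in units of c),
u = (u' + v)/(1 + u'v/c²):
u = (0.214 + 0.202) / (1 + 0.214·0.202) = 0.4160/1.0432 = 0.3988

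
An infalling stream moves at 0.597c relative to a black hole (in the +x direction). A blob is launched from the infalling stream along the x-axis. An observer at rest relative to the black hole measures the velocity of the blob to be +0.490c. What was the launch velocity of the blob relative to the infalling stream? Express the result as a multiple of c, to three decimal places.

Invert the composition law: u' = (u − v)/(1 − uv/c²).
u' = (0.490 − 0.597) / (1 − (0.490)(0.597)) = -0.1070/0.7075 = -0.1512.

-0.151c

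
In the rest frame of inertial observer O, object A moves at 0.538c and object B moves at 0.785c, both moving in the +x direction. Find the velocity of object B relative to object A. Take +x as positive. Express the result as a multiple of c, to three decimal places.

+0.428c

β_A = 0.538, β_B = 0.785.
Transform to A's frame with the inverse velocity-addition law: u' = (u − v)/(1 − uv/c²), taking u = β_B and v = β_A.
u' = (0.785 − 0.538) / (1 − (0.538)(0.785)) = 0.2470/0.5777 = 0.4276.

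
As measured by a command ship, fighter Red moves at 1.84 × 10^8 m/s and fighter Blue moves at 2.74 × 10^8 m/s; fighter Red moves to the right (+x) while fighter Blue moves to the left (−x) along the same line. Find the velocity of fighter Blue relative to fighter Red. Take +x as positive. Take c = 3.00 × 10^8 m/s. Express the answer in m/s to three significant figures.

-2.94 × 10^8 m/s

β_A = 0.613, β_B = -0.913 (dividing each by c = 3.00 × 10^8 m/s).
Transform to A's frame with the inverse velocity-addition law: u' = (u − v)/(1 − uv/c²), taking u = β_B and v = β_A.
u' = (-0.913 − 0.613) / (1 − (0.613)(-0.913)) = -1.5267/1.5602 = -0.9785.
u' = -0.9785 × 3.00 × 10^8 m/s.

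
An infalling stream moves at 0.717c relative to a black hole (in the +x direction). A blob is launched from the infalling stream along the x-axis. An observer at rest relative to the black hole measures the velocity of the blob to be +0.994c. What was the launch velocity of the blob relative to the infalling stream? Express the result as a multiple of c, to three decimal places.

+0.964c

Invert the composition law: u' = (u − v)/(1 − uv/c²).
u' = (0.994 − 0.717) / (1 − (0.994)(0.717)) = 0.2770/0.2873 = 0.9641.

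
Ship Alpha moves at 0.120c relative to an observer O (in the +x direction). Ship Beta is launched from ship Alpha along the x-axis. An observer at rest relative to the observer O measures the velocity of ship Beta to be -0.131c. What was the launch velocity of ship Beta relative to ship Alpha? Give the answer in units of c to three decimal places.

-0.247c

Invert the composition law: u' = (u − v)/(1 − uv/c²).
u' = (-0.131 − 0.120) / (1 − (-0.131)(0.120)) = -0.2510/1.0157 = -0.2471.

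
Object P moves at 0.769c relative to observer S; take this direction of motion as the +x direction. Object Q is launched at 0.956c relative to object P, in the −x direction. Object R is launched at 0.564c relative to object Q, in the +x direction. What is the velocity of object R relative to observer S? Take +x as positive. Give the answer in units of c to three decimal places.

Apply u = (u' + v)/(1 + u'v/c²) successively, working outward toward observer S.
Start: velocity of object P relative to observer S = 0.7690c.
Compose with object Q (u' = -0.956 in object P frame): u_1 = (-0.956 + 0.769) / (1 + (-0.956)·0.769) = -0.1870/0.2648 = -0.7061.
Compose with object R (u' = 0.564 in object Q frame): u_2 = (0.564 + (-0.706)) / (1 + 0.564·(-0.706)) = -0.1421/0.6018 = -0.2361.

-0.236c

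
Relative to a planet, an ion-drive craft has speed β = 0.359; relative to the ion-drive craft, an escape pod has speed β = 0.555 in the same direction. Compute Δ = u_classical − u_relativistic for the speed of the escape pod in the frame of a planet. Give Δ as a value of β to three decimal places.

Δ = 0.152

Galilean: u_cl = 0.555 + 0.359 = 0.9140.
Relativistic: u_rel = (0.555 + 0.359) / (1 + 0.555·0.359) = 0.9140/1.1992 = 0.7621.
Δ = 0.9140 − 0.7621 = 0.1519.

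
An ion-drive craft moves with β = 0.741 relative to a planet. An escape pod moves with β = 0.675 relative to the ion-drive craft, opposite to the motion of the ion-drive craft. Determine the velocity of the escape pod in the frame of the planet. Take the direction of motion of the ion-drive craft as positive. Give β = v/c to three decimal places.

β = +0.132

With v = 0.741 and u' = -0.675 (in units of c),
u = (u' + v)/(1 + u'v/c²):
u = (-0.675 + 0.741) / (1 + (-0.675)·0.741) = 0.0660/0.4998 = 0.1320
(Galilean addition would give +0.066c.)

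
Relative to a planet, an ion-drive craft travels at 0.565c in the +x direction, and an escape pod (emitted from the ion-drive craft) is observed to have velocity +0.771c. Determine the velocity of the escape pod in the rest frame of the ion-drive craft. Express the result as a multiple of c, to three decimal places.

Invert the composition law: u' = (u − v)/(1 − uv/c²).
u' = (0.771 − 0.565) / (1 − (0.771)(0.565)) = 0.2060/0.5644 = 0.3650.

+0.365c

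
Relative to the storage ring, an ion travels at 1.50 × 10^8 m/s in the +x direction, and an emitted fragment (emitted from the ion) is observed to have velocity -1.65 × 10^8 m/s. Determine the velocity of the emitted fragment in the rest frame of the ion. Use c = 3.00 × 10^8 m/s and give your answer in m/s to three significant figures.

v = 0.500c, u = -0.550c.
Invert the composition law: u' = (u − v)/(1 − uv/c²).
u' = (-0.550 − 0.500) / (1 − (-0.550)(0.500)) = -1.0500/1.2750 = -0.8235.
u' = -0.8235 × 3.00 × 10^8 m/s.

-2.47 × 10^8 m/s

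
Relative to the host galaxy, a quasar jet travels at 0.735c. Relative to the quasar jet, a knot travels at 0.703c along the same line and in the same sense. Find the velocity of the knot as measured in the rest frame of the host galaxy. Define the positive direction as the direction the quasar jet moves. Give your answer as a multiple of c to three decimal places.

0.948c

With v = 0.735 and u' = 0.703 (in units of c),
u = (u' + v)/(1 + u'v/c²):
u = (0.703 + 0.735) / (1 + 0.703·0.735) = 1.4380/1.5167 = 0.9481
(Galilean addition would give +1.438c, exceeding c.)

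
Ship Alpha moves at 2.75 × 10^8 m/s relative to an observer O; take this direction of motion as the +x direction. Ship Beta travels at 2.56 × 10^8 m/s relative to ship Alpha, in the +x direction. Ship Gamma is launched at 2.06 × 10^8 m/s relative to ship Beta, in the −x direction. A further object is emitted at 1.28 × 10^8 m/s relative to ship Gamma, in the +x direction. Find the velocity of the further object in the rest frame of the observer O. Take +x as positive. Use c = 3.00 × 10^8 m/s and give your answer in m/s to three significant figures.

+2.96 × 10^8 m/s

Apply u = (u' + v)/(1 + u'v/c²) successively, working outward toward the observer O.
(Dividing each given speed by c = 3.00 × 10^8 m/s to work in units of c.)
Start: velocity of ship Alpha relative to the observer O = 0.9167c.
Compose with ship Beta (u' = 0.853 in ship Alpha frame): u_1 = (0.853 + 0.917) / (1 + 0.853·0.917) = 1.7700/1.7822 = 0.9931.
Compose with ship Gamma (u' = -0.687 in ship Beta frame): u_2 = (-0.687 + 0.993) / (1 + (-0.687)·0.993) = 0.3065/0.3180 = 0.9636.
Compose with the further object (u' = 0.427 in ship Gamma frame): u_3 = (0.427 + 0.964) / (1 + 0.427·0.964) = 1.3903/1.4111 = 0.9852.
So u = 0.9852 × 3.00 × 10^8 m/s.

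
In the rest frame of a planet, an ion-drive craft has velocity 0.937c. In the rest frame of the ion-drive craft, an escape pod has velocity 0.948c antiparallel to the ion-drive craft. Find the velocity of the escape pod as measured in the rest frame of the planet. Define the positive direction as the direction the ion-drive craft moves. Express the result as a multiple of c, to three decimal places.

-0.098c

With v = 0.937 and u' = -0.948 (in units of c),
u = (u' + v)/(1 + u'v/c²):
u = (-0.948 + 0.937) / (1 + (-0.948)·0.937) = -0.0110/0.1117 = -0.0985
(Galilean addition would give -0.011c.)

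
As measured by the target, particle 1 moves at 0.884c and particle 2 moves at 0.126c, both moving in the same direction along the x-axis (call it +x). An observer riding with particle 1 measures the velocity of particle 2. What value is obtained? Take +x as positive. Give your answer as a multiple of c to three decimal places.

-0.853c

β_A = 0.884, β_B = 0.126.
Transform to A's frame with the inverse velocity-addition law: u' = (u − v)/(1 − uv/c²), taking u = β_B and v = β_A.
u' = (0.126 − 0.884) / (1 − (0.884)(0.126)) = -0.7580/0.8886 = -0.8530.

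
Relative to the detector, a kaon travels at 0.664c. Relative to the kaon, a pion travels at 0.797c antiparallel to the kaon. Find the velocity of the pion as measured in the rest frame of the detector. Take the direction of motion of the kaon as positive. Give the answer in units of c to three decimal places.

With v = 0.664 and u' = -0.797 (in units of c),
u = (u' + v)/(1 + u'v/c²):
u = (-0.797 + 0.664) / (1 + (-0.797)·0.664) = -0.1330/0.4708 = -0.2825
(Galilean addition would give -0.133c.)

-0.283c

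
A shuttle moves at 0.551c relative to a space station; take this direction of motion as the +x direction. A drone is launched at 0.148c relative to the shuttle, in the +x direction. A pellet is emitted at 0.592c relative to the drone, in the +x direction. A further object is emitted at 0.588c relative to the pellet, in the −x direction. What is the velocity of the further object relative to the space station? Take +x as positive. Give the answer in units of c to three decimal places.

Apply u = (u' + v)/(1 + u'v/c²) successively, working outward toward the space station.
Start: velocity of the shuttle relative to the space station = 0.5510c.
Compose with the drone (u' = 0.148 in the shuttle frame): u_1 = (0.148 + 0.551) / (1 + 0.148·0.551) = 0.6990/1.0815 = 0.6463.
Compose with the pellet (u' = 0.592 in the drone frame): u_2 = (0.592 + 0.646) / (1 + 0.592·0.646) = 1.2383/1.3826 = 0.8956.
Compose with the further object (u' = -0.588 in the pellet frame): u_3 = (-0.588 + 0.896) / (1 + (-0.588)·0.896) = 0.3076/0.4734 = 0.6499.

+0.650c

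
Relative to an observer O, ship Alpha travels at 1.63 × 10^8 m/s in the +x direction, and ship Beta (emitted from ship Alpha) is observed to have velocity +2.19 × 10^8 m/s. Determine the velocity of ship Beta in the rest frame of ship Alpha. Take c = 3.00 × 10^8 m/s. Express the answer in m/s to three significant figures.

+9.28 × 10^7 m/s

v = 0.543c, u = 0.730c.
Invert the composition law: u' = (u − v)/(1 − uv/c²).
u' = (0.730 − 0.543) / (1 − (0.730)(0.543)) = 0.1867/0.6034 = 0.3094.
u' = 0.3094 × 3.00 × 10^8 m/s.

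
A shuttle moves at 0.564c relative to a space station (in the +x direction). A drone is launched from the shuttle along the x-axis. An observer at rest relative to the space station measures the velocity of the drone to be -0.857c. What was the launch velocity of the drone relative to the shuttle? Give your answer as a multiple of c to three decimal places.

Invert the composition law: u' = (u − v)/(1 − uv/c²).
u' = (-0.857 − 0.564) / (1 − (-0.857)(0.564)) = -1.4210/1.4833 = -0.9580.

-0.958c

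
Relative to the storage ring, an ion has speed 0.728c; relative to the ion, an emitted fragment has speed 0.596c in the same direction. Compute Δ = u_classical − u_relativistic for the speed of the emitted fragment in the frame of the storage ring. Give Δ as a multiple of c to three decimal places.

Galilean: u_cl = 0.596 + 0.728 = 1.3240.
Relativistic: u_rel = (0.596 + 0.728) / (1 + 0.596·0.728) = 1.3240/1.4339 = 0.9234.
Δ = 1.3240 − 0.9234 = 0.4006.
(The classical prediction exceeds c; the relativistic result does not.)

Δ = 0.401c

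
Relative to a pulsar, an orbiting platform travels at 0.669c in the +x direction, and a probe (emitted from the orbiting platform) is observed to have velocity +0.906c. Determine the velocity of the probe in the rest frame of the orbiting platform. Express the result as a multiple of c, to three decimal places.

+0.602c

Invert the composition law: u' = (u − v)/(1 − uv/c²).
u' = (0.906 − 0.669) / (1 − (0.906)(0.669)) = 0.2370/0.3939 = 0.6017.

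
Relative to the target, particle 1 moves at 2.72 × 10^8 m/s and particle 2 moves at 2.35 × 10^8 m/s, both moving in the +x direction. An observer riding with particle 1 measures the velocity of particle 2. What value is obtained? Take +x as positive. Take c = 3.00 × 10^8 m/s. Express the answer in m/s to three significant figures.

β_A = 0.907, β_B = 0.783 (dividing each by c = 3.00 × 10^8 m/s).
Transform to A's frame with the inverse velocity-addition law: u' = (u − v)/(1 − uv/c²), taking u = β_B and v = β_A.
u' = (0.783 − 0.907) / (1 − (0.907)(0.783)) = -0.1233/0.2898 = -0.4256.
u' = -0.4256 × 3.00 × 10^8 m/s.

-1.28 × 10^8 m/s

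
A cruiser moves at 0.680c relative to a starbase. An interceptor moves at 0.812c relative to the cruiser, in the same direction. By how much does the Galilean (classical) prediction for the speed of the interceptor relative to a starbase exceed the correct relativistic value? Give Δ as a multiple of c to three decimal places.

Galilean: u_cl = 0.812 + 0.680 = 1.4920.
Relativistic: u_rel = (0.812 + 0.680) / (1 + 0.812·0.680) = 1.4920/1.5522 = 0.9612.
Δ = 1.4920 − 0.9612 = 0.5308.
(The classical prediction exceeds c; the relativistic result does not.)

Δ = 0.531c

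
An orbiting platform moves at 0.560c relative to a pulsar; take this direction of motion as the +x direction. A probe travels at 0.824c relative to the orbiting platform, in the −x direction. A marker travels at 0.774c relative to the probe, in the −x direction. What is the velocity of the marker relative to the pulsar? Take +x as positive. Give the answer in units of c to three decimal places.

Apply u = (u' + v)/(1 + u'v/c²) successively, working outward toward the pulsar.
Start: velocity of the orbiting platform relative to the pulsar = 0.5600c.
Compose with the probe (u' = -0.824 in the orbiting platform frame): u_1 = (-0.824 + 0.560) / (1 + (-0.824)·0.560) = -0.2640/0.5386 = -0.4902.
Compose with the marker (u' = -0.774 in the probe frame): u_2 = (-0.774 + (-0.490)) / (1 + (-0.774)·(-0.490)) = -1.2642/1.3794 = -0.9165.

-0.916c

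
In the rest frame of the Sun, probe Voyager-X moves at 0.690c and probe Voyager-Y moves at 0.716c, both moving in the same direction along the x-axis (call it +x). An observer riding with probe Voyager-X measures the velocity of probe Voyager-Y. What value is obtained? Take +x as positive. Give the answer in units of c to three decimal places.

+0.051c

β_A = 0.690, β_B = 0.716.
Transform to A's frame with the inverse velocity-addition law: u' = (u − v)/(1 − uv/c²), taking u = β_B and v = β_A.
u' = (0.716 − 0.690) / (1 − (0.690)(0.716)) = 0.0260/0.5060 = 0.0514.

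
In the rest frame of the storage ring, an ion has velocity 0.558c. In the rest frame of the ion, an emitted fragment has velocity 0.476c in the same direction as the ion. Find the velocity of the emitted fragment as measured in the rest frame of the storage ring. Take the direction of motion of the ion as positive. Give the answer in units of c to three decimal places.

With v = 0.558 and u' = 0.476 (in units of c),
u = (u' + v)/(1 + u'v/c²):
u = (0.476 + 0.558) / (1 + 0.476·0.558) = 1.0340/1.2656 = 0.8170

0.817c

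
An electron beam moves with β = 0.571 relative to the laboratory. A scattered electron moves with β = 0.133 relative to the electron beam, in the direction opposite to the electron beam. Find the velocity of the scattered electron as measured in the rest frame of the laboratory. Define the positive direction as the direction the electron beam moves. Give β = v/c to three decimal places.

β = +0.474

With v = 0.571 and u' = -0.133 (in units of c),
u = (u' + v)/(1 + u'v/c²):
u = (-0.133 + 0.571) / (1 + (-0.133)·0.571) = 0.4380/0.9241 = 0.4740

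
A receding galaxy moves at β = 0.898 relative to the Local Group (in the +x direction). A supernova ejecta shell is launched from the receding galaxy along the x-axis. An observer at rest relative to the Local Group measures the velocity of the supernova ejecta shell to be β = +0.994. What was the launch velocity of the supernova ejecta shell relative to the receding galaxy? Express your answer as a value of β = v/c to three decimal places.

β = +0.894

Invert the composition law: u' = (u − v)/(1 − uv/c²).
u' = (0.994 − 0.898) / (1 − (0.994)(0.898)) = 0.0960/0.1074 = 0.8940.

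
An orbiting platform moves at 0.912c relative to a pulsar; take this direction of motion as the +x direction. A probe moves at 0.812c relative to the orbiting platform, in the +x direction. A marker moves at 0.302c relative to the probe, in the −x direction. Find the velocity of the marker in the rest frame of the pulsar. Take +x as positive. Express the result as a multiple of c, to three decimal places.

Apply u = (u' + v)/(1 + u'v/c²) successively, working outward toward the pulsar.
Start: velocity of the orbiting platform relative to the pulsar = 0.9120c.
Compose with the probe (u' = 0.812 in the orbiting platform frame): u_1 = (0.812 + 0.912) / (1 + 0.812·0.912) = 1.7240/1.7405 = 0.9905.
Compose with the marker (u' = -0.302 in the probe frame): u_2 = (-0.302 + 0.990) / (1 + (-0.302)·0.990) = 0.6885/0.7009 = 0.9823.

+0.982c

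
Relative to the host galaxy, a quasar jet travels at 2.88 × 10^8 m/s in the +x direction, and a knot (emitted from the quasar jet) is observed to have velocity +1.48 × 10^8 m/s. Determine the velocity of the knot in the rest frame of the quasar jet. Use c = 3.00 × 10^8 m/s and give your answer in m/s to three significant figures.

-2.66 × 10^8 m/s

v = 0.960c, u = 0.493c.
Invert the composition law: u' = (u − v)/(1 − uv/c²).
u' = (0.493 − 0.960) / (1 − (0.493)(0.960)) = -0.4667/0.5264 = -0.8865.
u' = -0.8865 × 3.00 × 10^8 m/s.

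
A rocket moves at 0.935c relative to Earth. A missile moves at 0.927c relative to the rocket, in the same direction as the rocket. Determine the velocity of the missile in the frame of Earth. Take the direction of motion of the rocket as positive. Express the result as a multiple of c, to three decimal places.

With v = 0.935 and u' = 0.927 (in units of c),
u = (u' + v)/(1 + u'v/c²):
u = (0.927 + 0.935) / (1 + 0.927·0.935) = 1.8620/1.8667 = 0.9975
(Galilean addition would give +1.862c, exceeding c.)

0.997c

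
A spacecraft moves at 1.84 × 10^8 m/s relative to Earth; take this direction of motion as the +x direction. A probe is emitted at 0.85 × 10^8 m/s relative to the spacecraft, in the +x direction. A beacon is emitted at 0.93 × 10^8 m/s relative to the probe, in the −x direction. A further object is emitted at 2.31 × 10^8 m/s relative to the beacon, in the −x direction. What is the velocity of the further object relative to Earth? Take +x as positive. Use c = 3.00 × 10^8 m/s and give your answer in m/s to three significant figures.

-9.70 × 10^7 m/s

Apply u = (u' + v)/(1 + u'v/c²) successively, working outward toward Earth.
(Dividing each given speed by c = 3.00 × 10^8 m/s to work in units of c.)
Start: velocity of the spacecraft relative to Earth = 0.6133c.
Compose with the probe (u' = 0.283 in the spacecraft frame): u_1 = (0.283 + 0.613) / (1 + 0.283·0.613) = 0.8967/1.1738 = 0.7639.
Compose with the beacon (u' = -0.310 in the probe frame): u_2 = (-0.310 + 0.764) / (1 + (-0.310)·0.764) = 0.4539/0.7632 = 0.5948.
Compose with the further object (u' = -0.770 in the beacon frame): u_3 = (-0.770 + 0.595) / (1 + (-0.770)·0.595) = -0.1752/0.5420 = -0.3233.
So u = -0.3233 × 3.00 × 10^8 m/s.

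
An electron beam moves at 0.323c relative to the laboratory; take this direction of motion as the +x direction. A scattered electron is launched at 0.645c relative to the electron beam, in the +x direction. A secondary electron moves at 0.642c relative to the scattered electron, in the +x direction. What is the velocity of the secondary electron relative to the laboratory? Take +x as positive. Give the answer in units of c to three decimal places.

Apply u = (u' + v)/(1 + u'v/c²) successively, working outward toward the laboratory.
Start: velocity of the electron beam relative to the laboratory = 0.3230c.
Compose with the scattered electron (u' = 0.645 in the electron beam frame): u_1 = (0.645 + 0.323) / (1 + 0.645·0.323) = 0.9680/1.2083 = 0.8011.
Compose with the secondary electron (u' = 0.642 in the scattered electron frame): u_2 = (0.642 + 0.801) / (1 + 0.642·0.801) = 1.4431/1.5143 = 0.9530.

0.953c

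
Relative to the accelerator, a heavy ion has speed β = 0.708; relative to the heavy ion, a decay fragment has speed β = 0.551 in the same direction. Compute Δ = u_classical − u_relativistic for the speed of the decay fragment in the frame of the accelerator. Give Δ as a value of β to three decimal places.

Δ = 0.353

Galilean: u_cl = 0.551 + 0.708 = 1.2590.
Relativistic: u_rel = (0.551 + 0.708) / (1 + 0.551·0.708) = 1.2590/1.3901 = 0.9057.
Δ = 1.2590 − 0.9057 = 0.3533.
(The classical prediction exceeds c; the relativistic result does not.)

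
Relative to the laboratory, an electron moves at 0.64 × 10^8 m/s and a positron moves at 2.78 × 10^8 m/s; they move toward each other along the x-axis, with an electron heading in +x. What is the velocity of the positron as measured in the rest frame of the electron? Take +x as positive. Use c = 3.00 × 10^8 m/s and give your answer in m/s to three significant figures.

β_A = 0.213, β_B = -0.927 (dividing each by c = 3.00 × 10^8 m/s).
Transform to A's frame with the inverse velocity-addition law: u' = (u − v)/(1 − uv/c²), taking u = β_B and v = β_A.
u' = (-0.927 − 0.213) / (1 − (0.213)(-0.927)) = -1.1400/1.1977 = -0.9518.
u' = -0.9518 × 3.00 × 10^8 m/s.

-2.86 × 10^8 m/s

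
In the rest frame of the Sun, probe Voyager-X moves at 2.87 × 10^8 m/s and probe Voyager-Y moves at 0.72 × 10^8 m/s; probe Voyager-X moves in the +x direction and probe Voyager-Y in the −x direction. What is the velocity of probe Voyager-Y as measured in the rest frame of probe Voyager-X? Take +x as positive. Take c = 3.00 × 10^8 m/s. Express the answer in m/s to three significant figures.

-2.92 × 10^8 m/s

β_A = 0.957, β_B = -0.240 (dividing each by c = 3.00 × 10^8 m/s).
Transform to A's frame with the inverse velocity-addition law: u' = (u − v)/(1 − uv/c²), taking u = β_B and v = β_A.
u' = (-0.240 − 0.957) / (1 − (0.957)(-0.240)) = -1.1967/1.2296 = -0.9732.
u' = -0.9732 × 3.00 × 10^8 m/s.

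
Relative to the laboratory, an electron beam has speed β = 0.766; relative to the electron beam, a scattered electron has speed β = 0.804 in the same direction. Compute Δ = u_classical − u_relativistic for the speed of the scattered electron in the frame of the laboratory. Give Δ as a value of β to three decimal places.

Δ = 0.598

Galilean: u_cl = 0.804 + 0.766 = 1.5700.
Relativistic: u_rel = (0.804 + 0.766) / (1 + 0.804·0.766) = 1.5700/1.6159 = 0.9716.
Δ = 1.5700 − 0.9716 = 0.5984.
(The classical prediction exceeds c; the relativistic result does not.)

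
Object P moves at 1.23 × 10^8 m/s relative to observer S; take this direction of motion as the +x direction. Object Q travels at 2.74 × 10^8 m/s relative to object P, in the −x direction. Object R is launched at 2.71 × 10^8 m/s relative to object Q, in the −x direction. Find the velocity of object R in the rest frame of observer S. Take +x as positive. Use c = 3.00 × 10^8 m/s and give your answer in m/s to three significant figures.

Apply u = (u' + v)/(1 + u'v/c²) successively, working outward toward observer S.
(Dividing each given speed by c = 3.00 × 10^8 m/s to work in units of c.)
Start: velocity of object P relative to observer S = 0.4100c.
Compose with object Q (u' = -0.913 in object P frame): u_1 = (-0.913 + 0.410) / (1 + (-0.913)·0.410) = -0.5033/0.6255 = -0.8046.
Compose with object R (u' = -0.903 in object Q frame): u_2 = (-0.903 + (-0.805)) / (1 + (-0.903)·(-0.805)) = -1.7080/1.7269 = -0.9891.
So u = -0.9891 × 3.00 × 10^8 m/s.

-2.97 × 10^8 m/s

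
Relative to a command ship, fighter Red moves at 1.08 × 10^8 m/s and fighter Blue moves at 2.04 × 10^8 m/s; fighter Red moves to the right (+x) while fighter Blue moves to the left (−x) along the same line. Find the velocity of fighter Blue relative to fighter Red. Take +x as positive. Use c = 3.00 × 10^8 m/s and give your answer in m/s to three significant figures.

-2.51 × 10^8 m/s

β_A = 0.360, β_B = -0.680 (dividing each by c = 3.00 × 10^8 m/s).
Transform to A's frame with the inverse velocity-addition law: u' = (u − v)/(1 − uv/c²), taking u = β_B and v = β_A.
u' = (-0.680 − 0.360) / (1 − (0.360)(-0.680)) = -1.0400/1.2448 = -0.8355.
u' = -0.8355 × 3.00 × 10^8 m/s.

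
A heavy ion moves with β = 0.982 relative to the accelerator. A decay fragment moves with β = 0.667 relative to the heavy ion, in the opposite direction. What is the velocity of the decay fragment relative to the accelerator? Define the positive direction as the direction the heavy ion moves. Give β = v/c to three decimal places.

With v = 0.982 and u' = -0.667 (in units of c),
u = (u' + v)/(1 + u'v/c²):
u = (-0.667 + 0.982) / (1 + (-0.667)·0.982) = 0.3150/0.3450 = 0.9130
(Galilean addition would give +0.315c.)

β = +0.913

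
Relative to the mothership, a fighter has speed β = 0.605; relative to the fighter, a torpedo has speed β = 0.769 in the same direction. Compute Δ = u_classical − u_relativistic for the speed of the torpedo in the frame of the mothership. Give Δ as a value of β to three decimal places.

Δ = 0.436

Galilean: u_cl = 0.769 + 0.605 = 1.3740.
Relativistic: u_rel = (0.769 + 0.605) / (1 + 0.769·0.605) = 1.3740/1.4652 = 0.9377.
Δ = 1.3740 − 0.9377 = 0.4363.
(The classical prediction exceeds c; the relativistic result does not.)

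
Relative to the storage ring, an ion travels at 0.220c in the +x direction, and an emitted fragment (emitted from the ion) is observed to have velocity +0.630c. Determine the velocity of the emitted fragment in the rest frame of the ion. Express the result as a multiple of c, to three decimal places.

+0.476c

Invert the composition law: u' = (u − v)/(1 − uv/c²).
u' = (0.630 − 0.220) / (1 − (0.630)(0.220)) = 0.4100/0.8614 = 0.4760.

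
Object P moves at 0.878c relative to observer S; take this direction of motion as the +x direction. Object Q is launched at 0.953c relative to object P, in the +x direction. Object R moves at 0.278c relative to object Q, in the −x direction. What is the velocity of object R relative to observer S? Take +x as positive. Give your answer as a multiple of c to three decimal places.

Apply u = (u' + v)/(1 + u'v/c²) successively, working outward toward observer S.
Start: velocity of object P relative to observer S = 0.8780c.
Compose with object Q (u' = 0.953 in object P frame): u_1 = (0.953 + 0.878) / (1 + 0.953·0.878) = 1.8310/1.8367 = 0.9969.
Compose with object R (u' = -0.278 in object Q frame): u_2 = (-0.278 + 0.997) / (1 + (-0.278)·0.997) = 0.7189/0.7229 = 0.9945.

+0.994c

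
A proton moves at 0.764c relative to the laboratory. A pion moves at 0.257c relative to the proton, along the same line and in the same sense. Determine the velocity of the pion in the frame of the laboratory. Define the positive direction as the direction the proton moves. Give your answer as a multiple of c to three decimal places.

With v = 0.764 and u' = 0.257 (in units of c),
u = (u' + v)/(1 + u'v/c²):
u = (0.257 + 0.764) / (1 + 0.257·0.764) = 1.0210/1.1963 = 0.8534
(Galilean addition would give +1.021c, exceeding c.)

0.853c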